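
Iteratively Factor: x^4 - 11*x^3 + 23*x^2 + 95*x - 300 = (x + 3)*(x^3 - 14*x^2 + 65*x - 100) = (x - 5)*(x + 3)*(x^2 - 9*x + 20) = (x - 5)^2*(x + 3)*(x - 4)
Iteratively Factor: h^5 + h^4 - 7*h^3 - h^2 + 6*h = (h - 1)*(h^4 + 2*h^3 - 5*h^2 - 6*h) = (h - 1)*(h + 1)*(h^3 + h^2 - 6*h) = h*(h - 1)*(h + 1)*(h^2 + h - 6) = h*(h - 1)*(h + 1)*(h + 3)*(h - 2)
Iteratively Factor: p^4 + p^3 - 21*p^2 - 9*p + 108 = (p + 4)*(p^3 - 3*p^2 - 9*p + 27) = (p + 3)*(p + 4)*(p^2 - 6*p + 9) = (p - 3)*(p + 3)*(p + 4)*(p - 3)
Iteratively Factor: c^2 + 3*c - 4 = (c + 4)*(c - 1)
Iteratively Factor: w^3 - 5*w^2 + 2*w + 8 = (w - 2)*(w^2 - 3*w - 4) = (w - 2)*(w + 1)*(w - 4)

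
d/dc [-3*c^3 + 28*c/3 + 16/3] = 28/3 - 9*c^2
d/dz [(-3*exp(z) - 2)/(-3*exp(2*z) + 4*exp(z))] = (-9*exp(2*z) - 12*exp(z) + 8)*exp(-z)/(9*exp(2*z) - 24*exp(z) + 16)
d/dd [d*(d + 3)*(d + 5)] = 3*d^2 + 16*d + 15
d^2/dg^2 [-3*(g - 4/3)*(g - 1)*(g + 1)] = 8 - 18*g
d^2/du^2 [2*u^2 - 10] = 4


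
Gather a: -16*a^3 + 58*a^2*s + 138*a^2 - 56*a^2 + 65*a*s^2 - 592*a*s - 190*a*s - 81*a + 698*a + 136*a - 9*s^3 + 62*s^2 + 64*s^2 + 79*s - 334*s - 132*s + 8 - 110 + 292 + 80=-16*a^3 + a^2*(58*s + 82) + a*(65*s^2 - 782*s + 753) - 9*s^3 + 126*s^2 - 387*s + 270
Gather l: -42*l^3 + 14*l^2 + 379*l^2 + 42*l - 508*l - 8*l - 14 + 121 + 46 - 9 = -42*l^3 + 393*l^2 - 474*l + 144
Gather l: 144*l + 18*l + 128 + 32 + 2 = 162*l + 162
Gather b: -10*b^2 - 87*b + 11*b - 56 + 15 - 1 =-10*b^2 - 76*b - 42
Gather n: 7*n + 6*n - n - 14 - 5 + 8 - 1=12*n - 12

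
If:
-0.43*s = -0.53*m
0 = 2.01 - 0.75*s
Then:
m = 2.17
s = 2.68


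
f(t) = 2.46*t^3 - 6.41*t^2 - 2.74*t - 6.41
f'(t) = 7.38*t^2 - 12.82*t - 2.74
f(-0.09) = -6.22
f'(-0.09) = -1.53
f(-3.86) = -232.82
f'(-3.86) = 156.70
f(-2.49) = -77.31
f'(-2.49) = 74.94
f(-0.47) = -6.79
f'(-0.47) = 4.92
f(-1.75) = -34.43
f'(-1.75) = 42.30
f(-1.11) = -14.63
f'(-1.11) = 20.58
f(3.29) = 2.80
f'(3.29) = 34.96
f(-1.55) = -26.72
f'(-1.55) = 34.86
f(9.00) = 1243.06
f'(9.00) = 479.66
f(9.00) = 1243.06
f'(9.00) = 479.66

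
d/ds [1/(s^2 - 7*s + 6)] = (7 - 2*s)/(s^2 - 7*s + 6)^2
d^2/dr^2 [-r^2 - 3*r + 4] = -2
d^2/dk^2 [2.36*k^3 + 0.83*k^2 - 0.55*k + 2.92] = 14.16*k + 1.66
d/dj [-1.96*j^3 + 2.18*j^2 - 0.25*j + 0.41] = -5.88*j^2 + 4.36*j - 0.25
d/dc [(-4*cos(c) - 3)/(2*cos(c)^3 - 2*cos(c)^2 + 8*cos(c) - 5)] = -8*(-5*sin(c)^2 + 2*cos(3*c) + 27)*sin(c)/(4*sin(c)^2 + 19*cos(c) + cos(3*c) - 14)^2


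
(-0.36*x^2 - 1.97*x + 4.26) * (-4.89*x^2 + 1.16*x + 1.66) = 1.7604*x^4 + 9.2157*x^3 - 23.7142*x^2 + 1.6714*x + 7.0716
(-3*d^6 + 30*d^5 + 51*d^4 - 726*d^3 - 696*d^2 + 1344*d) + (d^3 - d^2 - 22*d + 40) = -3*d^6 + 30*d^5 + 51*d^4 - 725*d^3 - 697*d^2 + 1322*d + 40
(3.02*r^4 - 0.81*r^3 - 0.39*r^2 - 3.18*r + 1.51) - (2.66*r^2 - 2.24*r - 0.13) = 3.02*r^4 - 0.81*r^3 - 3.05*r^2 - 0.94*r + 1.64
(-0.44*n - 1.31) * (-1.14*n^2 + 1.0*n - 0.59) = 0.5016*n^3 + 1.0534*n^2 - 1.0504*n + 0.7729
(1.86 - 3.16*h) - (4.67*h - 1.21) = 3.07 - 7.83*h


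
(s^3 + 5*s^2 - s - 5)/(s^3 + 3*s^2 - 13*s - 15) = (s - 1)/(s - 3)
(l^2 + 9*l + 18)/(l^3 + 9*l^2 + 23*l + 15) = (l + 6)/(l^2 + 6*l + 5)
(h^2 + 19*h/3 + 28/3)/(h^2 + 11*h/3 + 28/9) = 3*(h + 4)/(3*h + 4)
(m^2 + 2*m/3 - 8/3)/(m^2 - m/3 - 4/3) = (m + 2)/(m + 1)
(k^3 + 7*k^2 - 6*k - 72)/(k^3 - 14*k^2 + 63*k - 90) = (k^2 + 10*k + 24)/(k^2 - 11*k + 30)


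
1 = 1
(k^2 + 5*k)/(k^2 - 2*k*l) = (k + 5)/(k - 2*l)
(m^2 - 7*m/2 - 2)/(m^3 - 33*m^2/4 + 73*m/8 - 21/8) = 4*(2*m^2 - 7*m - 4)/(8*m^3 - 66*m^2 + 73*m - 21)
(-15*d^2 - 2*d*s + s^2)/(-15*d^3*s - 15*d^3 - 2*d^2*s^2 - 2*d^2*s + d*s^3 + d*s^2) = 1/(d*(s + 1))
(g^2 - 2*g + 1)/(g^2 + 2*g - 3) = (g - 1)/(g + 3)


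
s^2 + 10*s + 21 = (s + 3)*(s + 7)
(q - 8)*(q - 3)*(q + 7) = q^3 - 4*q^2 - 53*q + 168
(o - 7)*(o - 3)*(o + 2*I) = o^3 - 10*o^2 + 2*I*o^2 + 21*o - 20*I*o + 42*I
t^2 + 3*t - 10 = (t - 2)*(t + 5)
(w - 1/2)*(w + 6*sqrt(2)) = w^2 - w/2 + 6*sqrt(2)*w - 3*sqrt(2)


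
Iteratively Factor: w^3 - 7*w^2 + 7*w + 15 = (w - 5)*(w^2 - 2*w - 3) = (w - 5)*(w - 3)*(w + 1)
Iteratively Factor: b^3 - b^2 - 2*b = (b + 1)*(b^2 - 2*b) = (b - 2)*(b + 1)*(b)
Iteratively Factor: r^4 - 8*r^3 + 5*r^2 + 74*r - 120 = (r + 3)*(r^3 - 11*r^2 + 38*r - 40) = (r - 2)*(r + 3)*(r^2 - 9*r + 20) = (r - 5)*(r - 2)*(r + 3)*(r - 4)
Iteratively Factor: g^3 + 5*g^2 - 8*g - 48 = (g - 3)*(g^2 + 8*g + 16) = (g - 3)*(g + 4)*(g + 4)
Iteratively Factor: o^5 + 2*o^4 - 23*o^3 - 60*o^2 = (o + 3)*(o^4 - o^3 - 20*o^2) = o*(o + 3)*(o^3 - o^2 - 20*o) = o*(o - 5)*(o + 3)*(o^2 + 4*o) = o*(o - 5)*(o + 3)*(o + 4)*(o)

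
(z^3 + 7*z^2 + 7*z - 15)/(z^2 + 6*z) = (z^3 + 7*z^2 + 7*z - 15)/(z*(z + 6))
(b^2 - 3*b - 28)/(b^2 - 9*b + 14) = (b + 4)/(b - 2)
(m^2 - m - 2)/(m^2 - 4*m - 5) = (m - 2)/(m - 5)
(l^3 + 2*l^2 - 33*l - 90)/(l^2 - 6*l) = l + 8 + 15/l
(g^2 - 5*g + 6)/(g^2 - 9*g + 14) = (g - 3)/(g - 7)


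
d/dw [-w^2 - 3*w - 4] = -2*w - 3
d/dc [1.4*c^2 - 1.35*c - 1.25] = 2.8*c - 1.35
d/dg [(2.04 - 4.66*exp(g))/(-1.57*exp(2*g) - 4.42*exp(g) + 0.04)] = (-7.3162*exp(2*g) + 6.4056*exp(g) + 8.8304)*exp(g)/(2.4649*exp(4*g) + 13.8788*exp(3*g) + 19.4108*exp(2*g) - 0.3536*exp(g) + 0.0016)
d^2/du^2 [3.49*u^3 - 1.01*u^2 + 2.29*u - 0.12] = 20.94*u - 2.02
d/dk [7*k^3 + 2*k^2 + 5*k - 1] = 21*k^2 + 4*k + 5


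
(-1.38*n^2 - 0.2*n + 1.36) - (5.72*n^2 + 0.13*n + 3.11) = -7.1*n^2 - 0.33*n - 1.75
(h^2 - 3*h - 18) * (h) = h^3 - 3*h^2 - 18*h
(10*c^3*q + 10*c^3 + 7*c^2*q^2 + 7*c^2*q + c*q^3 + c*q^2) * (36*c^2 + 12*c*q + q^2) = 360*c^5*q + 360*c^5 + 372*c^4*q^2 + 372*c^4*q + 130*c^3*q^3 + 130*c^3*q^2 + 19*c^2*q^4 + 19*c^2*q^3 + c*q^5 + c*q^4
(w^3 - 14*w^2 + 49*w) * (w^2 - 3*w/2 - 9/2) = w^5 - 31*w^4/2 + 131*w^3/2 - 21*w^2/2 - 441*w/2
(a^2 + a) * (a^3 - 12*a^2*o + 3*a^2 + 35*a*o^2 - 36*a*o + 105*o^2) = a^5 - 12*a^4*o + 4*a^4 + 35*a^3*o^2 - 48*a^3*o + 3*a^3 + 140*a^2*o^2 - 36*a^2*o + 105*a*o^2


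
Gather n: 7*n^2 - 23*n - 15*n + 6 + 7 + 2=7*n^2 - 38*n + 15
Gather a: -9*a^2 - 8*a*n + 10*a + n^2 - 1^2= -9*a^2 + a*(10 - 8*n) + n^2 - 1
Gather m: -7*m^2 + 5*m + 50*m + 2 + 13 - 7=-7*m^2 + 55*m + 8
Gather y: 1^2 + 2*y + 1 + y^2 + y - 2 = y^2 + 3*y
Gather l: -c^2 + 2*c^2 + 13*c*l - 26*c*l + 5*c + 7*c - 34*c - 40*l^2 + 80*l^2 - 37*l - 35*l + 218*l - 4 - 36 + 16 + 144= c^2 - 22*c + 40*l^2 + l*(146 - 13*c) + 120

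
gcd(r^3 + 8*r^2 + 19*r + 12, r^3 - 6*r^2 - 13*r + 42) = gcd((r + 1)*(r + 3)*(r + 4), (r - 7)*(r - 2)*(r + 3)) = r + 3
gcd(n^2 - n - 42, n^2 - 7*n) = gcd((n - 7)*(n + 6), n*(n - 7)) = n - 7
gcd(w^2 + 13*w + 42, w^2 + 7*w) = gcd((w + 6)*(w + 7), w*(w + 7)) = w + 7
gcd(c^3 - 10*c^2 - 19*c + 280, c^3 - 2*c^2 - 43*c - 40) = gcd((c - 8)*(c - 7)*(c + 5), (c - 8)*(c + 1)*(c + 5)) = c^2 - 3*c - 40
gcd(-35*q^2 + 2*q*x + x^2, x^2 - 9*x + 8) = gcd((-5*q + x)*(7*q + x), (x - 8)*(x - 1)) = 1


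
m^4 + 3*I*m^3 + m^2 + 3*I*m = m*(m - I)*(m + I)*(m + 3*I)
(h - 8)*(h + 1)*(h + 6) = h^3 - h^2 - 50*h - 48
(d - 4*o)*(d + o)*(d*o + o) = d^3*o - 3*d^2*o^2 + d^2*o - 4*d*o^3 - 3*d*o^2 - 4*o^3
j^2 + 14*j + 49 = (j + 7)^2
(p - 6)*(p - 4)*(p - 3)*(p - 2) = p^4 - 15*p^3 + 80*p^2 - 180*p + 144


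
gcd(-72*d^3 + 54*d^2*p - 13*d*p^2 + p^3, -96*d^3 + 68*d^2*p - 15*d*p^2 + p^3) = 12*d^2 - 7*d*p + p^2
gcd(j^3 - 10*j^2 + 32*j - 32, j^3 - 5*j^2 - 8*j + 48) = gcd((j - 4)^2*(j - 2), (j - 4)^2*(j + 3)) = j^2 - 8*j + 16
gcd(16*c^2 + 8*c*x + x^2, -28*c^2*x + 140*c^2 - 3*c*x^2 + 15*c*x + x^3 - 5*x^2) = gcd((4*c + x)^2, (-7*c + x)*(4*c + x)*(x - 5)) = 4*c + x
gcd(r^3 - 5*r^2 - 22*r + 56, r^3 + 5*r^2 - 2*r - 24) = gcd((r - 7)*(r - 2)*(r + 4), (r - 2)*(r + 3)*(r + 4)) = r^2 + 2*r - 8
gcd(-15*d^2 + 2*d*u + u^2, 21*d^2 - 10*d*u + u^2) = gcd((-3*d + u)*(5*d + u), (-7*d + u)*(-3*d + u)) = -3*d + u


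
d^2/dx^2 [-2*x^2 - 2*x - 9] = -4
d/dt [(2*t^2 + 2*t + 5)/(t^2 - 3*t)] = (-8*t^2 - 10*t + 15)/(t^2*(t^2 - 6*t + 9))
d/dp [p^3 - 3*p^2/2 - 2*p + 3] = 3*p^2 - 3*p - 2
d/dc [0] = 0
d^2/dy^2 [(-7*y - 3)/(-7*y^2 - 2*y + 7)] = 2*(4*(7*y + 1)^2*(7*y + 3) - 7*(21*y + 5)*(7*y^2 + 2*y - 7))/(7*y^2 + 2*y - 7)^3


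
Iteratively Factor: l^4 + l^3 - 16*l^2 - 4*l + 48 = (l + 2)*(l^3 - l^2 - 14*l + 24) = (l + 2)*(l + 4)*(l^2 - 5*l + 6) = (l - 3)*(l + 2)*(l + 4)*(l - 2)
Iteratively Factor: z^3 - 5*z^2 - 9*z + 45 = (z + 3)*(z^2 - 8*z + 15) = (z - 3)*(z + 3)*(z - 5)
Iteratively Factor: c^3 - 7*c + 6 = (c + 3)*(c^2 - 3*c + 2) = (c - 2)*(c + 3)*(c - 1)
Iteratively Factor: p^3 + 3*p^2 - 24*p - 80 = (p + 4)*(p^2 - p - 20) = (p - 5)*(p + 4)*(p + 4)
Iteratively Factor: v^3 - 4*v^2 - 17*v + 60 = (v - 3)*(v^2 - v - 20) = (v - 5)*(v - 3)*(v + 4)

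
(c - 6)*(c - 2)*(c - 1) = c^3 - 9*c^2 + 20*c - 12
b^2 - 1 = (b - 1)*(b + 1)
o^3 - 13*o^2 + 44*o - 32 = (o - 8)*(o - 4)*(o - 1)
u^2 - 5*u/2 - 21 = (u - 6)*(u + 7/2)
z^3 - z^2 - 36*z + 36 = (z - 6)*(z - 1)*(z + 6)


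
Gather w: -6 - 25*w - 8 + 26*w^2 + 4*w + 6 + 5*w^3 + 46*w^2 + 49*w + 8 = 5*w^3 + 72*w^2 + 28*w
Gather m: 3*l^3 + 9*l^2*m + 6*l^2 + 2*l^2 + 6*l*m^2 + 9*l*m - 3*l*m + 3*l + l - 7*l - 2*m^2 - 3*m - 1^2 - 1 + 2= 3*l^3 + 8*l^2 - 3*l + m^2*(6*l - 2) + m*(9*l^2 + 6*l - 3)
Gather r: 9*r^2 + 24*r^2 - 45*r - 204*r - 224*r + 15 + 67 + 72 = 33*r^2 - 473*r + 154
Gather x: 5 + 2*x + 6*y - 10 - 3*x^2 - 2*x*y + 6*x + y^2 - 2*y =-3*x^2 + x*(8 - 2*y) + y^2 + 4*y - 5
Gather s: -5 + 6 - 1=0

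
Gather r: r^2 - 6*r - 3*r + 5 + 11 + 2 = r^2 - 9*r + 18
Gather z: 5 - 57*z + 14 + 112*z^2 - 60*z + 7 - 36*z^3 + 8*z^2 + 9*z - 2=-36*z^3 + 120*z^2 - 108*z + 24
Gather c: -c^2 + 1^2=1 - c^2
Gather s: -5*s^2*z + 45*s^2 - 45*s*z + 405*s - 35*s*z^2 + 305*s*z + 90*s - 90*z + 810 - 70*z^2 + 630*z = s^2*(45 - 5*z) + s*(-35*z^2 + 260*z + 495) - 70*z^2 + 540*z + 810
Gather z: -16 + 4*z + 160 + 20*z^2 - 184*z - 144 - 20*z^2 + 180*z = 0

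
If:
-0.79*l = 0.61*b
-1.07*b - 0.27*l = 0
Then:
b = 0.00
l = 0.00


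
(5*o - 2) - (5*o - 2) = 0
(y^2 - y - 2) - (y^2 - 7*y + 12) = 6*y - 14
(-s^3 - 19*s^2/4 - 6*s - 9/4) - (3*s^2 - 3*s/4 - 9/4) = -s^3 - 31*s^2/4 - 21*s/4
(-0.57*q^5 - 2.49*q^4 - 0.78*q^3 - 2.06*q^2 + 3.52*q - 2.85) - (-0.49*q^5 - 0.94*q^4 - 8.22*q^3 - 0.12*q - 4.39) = -0.08*q^5 - 1.55*q^4 + 7.44*q^3 - 2.06*q^2 + 3.64*q + 1.54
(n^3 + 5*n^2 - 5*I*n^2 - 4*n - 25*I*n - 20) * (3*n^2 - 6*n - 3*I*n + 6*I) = 3*n^5 + 9*n^4 - 18*I*n^4 - 57*n^3 - 54*I*n^3 - 81*n^2 + 192*I*n^2 + 270*n + 36*I*n - 120*I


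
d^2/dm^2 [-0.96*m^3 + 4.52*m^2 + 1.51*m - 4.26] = 9.04 - 5.76*m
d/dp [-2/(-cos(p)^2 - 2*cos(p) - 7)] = 4*(cos(p) + 1)*sin(p)/(cos(p)^2 + 2*cos(p) + 7)^2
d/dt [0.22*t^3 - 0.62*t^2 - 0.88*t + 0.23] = 0.66*t^2 - 1.24*t - 0.88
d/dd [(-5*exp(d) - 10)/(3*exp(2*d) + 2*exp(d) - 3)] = (15*exp(2*d) + 60*exp(d) + 35)*exp(d)/(9*exp(4*d) + 12*exp(3*d) - 14*exp(2*d) - 12*exp(d) + 9)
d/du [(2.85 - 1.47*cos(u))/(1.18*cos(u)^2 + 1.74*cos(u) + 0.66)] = (-1.7346*cos(u)^2 + 6.726*cos(u) + 5.9292)*sin(u)/(1.3924*cos(u)^4 + 4.1064*cos(u)^3 + 4.5852*cos(u)^2 + 2.2968*cos(u) + 0.4356)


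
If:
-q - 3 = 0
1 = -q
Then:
No Solution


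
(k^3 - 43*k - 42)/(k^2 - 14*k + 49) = (k^2 + 7*k + 6)/(k - 7)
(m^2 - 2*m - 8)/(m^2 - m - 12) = (m + 2)/(m + 3)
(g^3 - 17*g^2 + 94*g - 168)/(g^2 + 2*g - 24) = (g^2 - 13*g + 42)/(g + 6)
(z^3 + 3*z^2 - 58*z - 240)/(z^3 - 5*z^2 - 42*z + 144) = (z + 5)/(z - 3)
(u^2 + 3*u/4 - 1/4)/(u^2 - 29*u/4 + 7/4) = (u + 1)/(u - 7)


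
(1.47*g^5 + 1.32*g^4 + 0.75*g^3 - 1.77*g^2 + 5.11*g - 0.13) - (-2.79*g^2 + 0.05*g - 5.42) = 1.47*g^5 + 1.32*g^4 + 0.75*g^3 + 1.02*g^2 + 5.06*g + 5.29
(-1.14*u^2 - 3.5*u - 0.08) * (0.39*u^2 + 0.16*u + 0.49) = -0.4446*u^4 - 1.5474*u^3 - 1.1498*u^2 - 1.7278*u - 0.0392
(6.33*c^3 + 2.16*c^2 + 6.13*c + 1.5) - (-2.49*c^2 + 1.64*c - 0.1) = 6.33*c^3 + 4.65*c^2 + 4.49*c + 1.6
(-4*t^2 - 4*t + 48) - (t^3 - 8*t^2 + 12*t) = -t^3 + 4*t^2 - 16*t + 48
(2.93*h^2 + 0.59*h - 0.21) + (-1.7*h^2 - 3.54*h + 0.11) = 1.23*h^2 - 2.95*h - 0.1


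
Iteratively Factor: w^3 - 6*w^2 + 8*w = (w - 2)*(w^2 - 4*w) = w*(w - 2)*(w - 4)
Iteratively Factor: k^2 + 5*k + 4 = (k + 1)*(k + 4)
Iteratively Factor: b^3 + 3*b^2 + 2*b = (b + 2)*(b^2 + b) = (b + 1)*(b + 2)*(b)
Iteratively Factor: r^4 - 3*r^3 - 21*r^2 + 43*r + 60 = (r + 1)*(r^3 - 4*r^2 - 17*r + 60) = (r - 3)*(r + 1)*(r^2 - r - 20) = (r - 5)*(r - 3)*(r + 1)*(r + 4)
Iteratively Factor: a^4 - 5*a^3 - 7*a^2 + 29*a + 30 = (a - 3)*(a^3 - 2*a^2 - 13*a - 10) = (a - 3)*(a + 2)*(a^2 - 4*a - 5) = (a - 3)*(a + 1)*(a + 2)*(a - 5)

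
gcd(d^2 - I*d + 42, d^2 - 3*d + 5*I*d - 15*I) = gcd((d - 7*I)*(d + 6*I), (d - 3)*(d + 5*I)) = 1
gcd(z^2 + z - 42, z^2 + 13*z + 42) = z + 7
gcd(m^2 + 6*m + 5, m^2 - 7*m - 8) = m + 1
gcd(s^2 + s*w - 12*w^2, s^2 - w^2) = 1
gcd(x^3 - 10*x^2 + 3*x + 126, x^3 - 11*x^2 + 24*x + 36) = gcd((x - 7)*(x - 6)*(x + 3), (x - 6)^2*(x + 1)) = x - 6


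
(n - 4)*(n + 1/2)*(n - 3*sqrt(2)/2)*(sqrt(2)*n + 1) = sqrt(2)*n^4 - 7*sqrt(2)*n^3/2 - 2*n^3 - 7*sqrt(2)*n^2/2 + 7*n^2 + 4*n + 21*sqrt(2)*n/4 + 3*sqrt(2)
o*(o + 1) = o^2 + o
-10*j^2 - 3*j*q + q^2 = (-5*j + q)*(2*j + q)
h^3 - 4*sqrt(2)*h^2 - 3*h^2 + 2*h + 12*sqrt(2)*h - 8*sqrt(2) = (h - 2)*(h - 1)*(h - 4*sqrt(2))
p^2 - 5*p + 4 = (p - 4)*(p - 1)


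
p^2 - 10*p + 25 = (p - 5)^2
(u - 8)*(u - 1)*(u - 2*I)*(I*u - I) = I*u^4 + 2*u^3 - 10*I*u^3 - 20*u^2 + 17*I*u^2 + 34*u - 8*I*u - 16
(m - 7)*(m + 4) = m^2 - 3*m - 28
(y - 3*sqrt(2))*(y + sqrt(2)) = y^2 - 2*sqrt(2)*y - 6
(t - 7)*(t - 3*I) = t^2 - 7*t - 3*I*t + 21*I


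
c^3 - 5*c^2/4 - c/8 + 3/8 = (c - 1)*(c - 3/4)*(c + 1/2)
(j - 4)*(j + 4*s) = j^2 + 4*j*s - 4*j - 16*s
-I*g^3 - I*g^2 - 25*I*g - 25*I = (g - 5*I)*(g + 5*I)*(-I*g - I)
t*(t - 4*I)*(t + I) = t^3 - 3*I*t^2 + 4*t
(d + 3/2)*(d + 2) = d^2 + 7*d/2 + 3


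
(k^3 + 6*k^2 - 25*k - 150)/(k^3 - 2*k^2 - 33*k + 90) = (k + 5)/(k - 3)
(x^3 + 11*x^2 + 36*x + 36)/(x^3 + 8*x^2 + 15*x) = (x^2 + 8*x + 12)/(x*(x + 5))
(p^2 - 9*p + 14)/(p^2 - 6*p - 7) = (p - 2)/(p + 1)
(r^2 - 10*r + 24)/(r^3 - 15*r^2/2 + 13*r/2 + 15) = 2*(r - 4)/(2*r^2 - 3*r - 5)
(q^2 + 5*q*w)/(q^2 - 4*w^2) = q*(q + 5*w)/(q^2 - 4*w^2)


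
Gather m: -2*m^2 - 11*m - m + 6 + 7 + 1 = -2*m^2 - 12*m + 14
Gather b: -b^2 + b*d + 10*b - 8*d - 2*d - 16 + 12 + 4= -b^2 + b*(d + 10) - 10*d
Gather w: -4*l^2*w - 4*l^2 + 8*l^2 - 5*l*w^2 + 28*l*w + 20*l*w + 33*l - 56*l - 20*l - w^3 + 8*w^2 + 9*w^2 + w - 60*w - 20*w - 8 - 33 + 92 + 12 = 4*l^2 - 43*l - w^3 + w^2*(17 - 5*l) + w*(-4*l^2 + 48*l - 79) + 63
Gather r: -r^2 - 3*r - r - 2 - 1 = -r^2 - 4*r - 3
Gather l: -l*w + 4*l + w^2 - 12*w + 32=l*(4 - w) + w^2 - 12*w + 32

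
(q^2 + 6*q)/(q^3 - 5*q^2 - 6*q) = (q + 6)/(q^2 - 5*q - 6)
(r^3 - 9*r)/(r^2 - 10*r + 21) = r*(r + 3)/(r - 7)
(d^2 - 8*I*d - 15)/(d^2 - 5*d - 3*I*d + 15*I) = (d - 5*I)/(d - 5)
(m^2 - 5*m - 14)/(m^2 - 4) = (m - 7)/(m - 2)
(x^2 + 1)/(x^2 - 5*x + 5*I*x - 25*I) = (x^2 + 1)/(x^2 + 5*x*(-1 + I) - 25*I)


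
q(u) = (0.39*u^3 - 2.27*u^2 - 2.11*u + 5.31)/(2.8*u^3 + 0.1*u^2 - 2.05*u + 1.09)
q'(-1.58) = -1.88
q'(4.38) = 0.05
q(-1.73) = -0.02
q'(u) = (-8.4*u^2 - 0.2*u + 2.05)*(0.39*u^3 - 2.27*u^2 - 2.11*u + 5.31)/(2.8*u^3 + 0.1*u^2 - 2.05*u + 1.09)^2 + (1.17*u^2 - 4.54*u - 2.11)/(2.8*u^3 + 0.1*u^2 - 2.05*u + 1.09) = (4.44089209850063e-16*u^5 + 6.395*u^4 + 10.217*u^3 - 38.4642*u^2 - 6.0106*u + 8.5856)/(7.84*u^6 + 0.56*u^5 - 11.47*u^4 + 5.694*u^3 + 4.4205*u^2 - 4.469*u + 1.1881)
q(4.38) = -0.06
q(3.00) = -0.15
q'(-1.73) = -1.00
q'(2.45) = 0.10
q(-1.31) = -1.41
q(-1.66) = -0.10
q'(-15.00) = 0.00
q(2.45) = -0.20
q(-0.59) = 3.23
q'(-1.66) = -1.32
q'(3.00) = 0.09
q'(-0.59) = -0.83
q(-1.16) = -5.33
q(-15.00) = 0.19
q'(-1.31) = -9.74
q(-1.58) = -0.22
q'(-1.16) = -68.79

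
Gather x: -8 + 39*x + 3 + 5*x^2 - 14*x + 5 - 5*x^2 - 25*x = 0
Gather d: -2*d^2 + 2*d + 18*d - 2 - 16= -2*d^2 + 20*d - 18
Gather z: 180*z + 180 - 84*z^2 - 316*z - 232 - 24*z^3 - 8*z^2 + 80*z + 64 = -24*z^3 - 92*z^2 - 56*z + 12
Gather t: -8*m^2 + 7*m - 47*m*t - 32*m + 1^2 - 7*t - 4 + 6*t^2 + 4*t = -8*m^2 - 25*m + 6*t^2 + t*(-47*m - 3) - 3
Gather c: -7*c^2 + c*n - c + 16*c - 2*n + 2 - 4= -7*c^2 + c*(n + 15) - 2*n - 2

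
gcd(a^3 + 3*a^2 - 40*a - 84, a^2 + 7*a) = a + 7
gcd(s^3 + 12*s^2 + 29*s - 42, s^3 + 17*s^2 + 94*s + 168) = s^2 + 13*s + 42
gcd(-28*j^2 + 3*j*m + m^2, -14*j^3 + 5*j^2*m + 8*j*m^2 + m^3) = 7*j + m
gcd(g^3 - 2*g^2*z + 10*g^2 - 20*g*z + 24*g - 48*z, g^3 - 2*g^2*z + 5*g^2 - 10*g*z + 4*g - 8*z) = -g^2 + 2*g*z - 4*g + 8*z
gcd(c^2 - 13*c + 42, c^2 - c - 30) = c - 6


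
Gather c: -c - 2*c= -3*c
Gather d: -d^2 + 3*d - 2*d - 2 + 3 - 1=-d^2 + d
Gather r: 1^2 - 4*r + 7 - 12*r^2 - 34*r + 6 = -12*r^2 - 38*r + 14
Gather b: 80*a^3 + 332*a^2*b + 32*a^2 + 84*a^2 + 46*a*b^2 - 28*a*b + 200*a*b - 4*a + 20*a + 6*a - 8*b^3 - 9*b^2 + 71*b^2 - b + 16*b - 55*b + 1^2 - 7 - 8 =80*a^3 + 116*a^2 + 22*a - 8*b^3 + b^2*(46*a + 62) + b*(332*a^2 + 172*a - 40) - 14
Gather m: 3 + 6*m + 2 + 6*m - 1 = 12*m + 4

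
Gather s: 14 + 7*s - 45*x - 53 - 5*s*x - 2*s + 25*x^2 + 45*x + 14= s*(5 - 5*x) + 25*x^2 - 25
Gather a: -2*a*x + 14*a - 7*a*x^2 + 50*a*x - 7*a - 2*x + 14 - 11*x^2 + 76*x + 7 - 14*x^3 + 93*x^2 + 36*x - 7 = a*(-7*x^2 + 48*x + 7) - 14*x^3 + 82*x^2 + 110*x + 14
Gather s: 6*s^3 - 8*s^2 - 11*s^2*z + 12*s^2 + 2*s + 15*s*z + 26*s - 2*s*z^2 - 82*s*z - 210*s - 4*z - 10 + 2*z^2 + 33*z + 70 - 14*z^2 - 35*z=6*s^3 + s^2*(4 - 11*z) + s*(-2*z^2 - 67*z - 182) - 12*z^2 - 6*z + 60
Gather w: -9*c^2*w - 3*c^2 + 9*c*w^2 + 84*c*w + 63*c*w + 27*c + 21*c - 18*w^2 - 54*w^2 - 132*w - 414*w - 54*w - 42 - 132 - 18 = -3*c^2 + 48*c + w^2*(9*c - 72) + w*(-9*c^2 + 147*c - 600) - 192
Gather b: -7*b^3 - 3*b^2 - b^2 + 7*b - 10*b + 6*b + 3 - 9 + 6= -7*b^3 - 4*b^2 + 3*b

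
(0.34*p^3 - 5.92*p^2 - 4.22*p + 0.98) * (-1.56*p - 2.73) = -0.5304*p^4 + 8.307*p^3 + 22.7448*p^2 + 9.9918*p - 2.6754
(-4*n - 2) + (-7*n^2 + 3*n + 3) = -7*n^2 - n + 1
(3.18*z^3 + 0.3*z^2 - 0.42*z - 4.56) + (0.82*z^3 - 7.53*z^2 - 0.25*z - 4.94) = 4.0*z^3 - 7.23*z^2 - 0.67*z - 9.5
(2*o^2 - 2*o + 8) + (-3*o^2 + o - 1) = -o^2 - o + 7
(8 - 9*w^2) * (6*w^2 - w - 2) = -54*w^4 + 9*w^3 + 66*w^2 - 8*w - 16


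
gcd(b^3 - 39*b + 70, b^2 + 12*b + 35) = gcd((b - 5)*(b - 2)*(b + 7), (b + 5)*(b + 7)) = b + 7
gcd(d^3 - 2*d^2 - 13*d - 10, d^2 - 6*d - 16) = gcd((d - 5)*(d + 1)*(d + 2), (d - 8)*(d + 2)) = d + 2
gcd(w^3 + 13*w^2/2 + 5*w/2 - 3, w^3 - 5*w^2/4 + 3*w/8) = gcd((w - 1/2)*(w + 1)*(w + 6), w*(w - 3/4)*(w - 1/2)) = w - 1/2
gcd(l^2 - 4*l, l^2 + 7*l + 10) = 1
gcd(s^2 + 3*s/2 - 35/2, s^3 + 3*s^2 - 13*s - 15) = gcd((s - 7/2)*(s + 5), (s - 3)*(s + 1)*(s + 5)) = s + 5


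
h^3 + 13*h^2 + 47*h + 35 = (h + 1)*(h + 5)*(h + 7)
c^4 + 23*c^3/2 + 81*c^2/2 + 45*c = c*(c + 5/2)*(c + 3)*(c + 6)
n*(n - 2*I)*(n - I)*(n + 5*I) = n^4 + 2*I*n^3 + 13*n^2 - 10*I*n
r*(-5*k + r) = -5*k*r + r^2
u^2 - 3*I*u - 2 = (u - 2*I)*(u - I)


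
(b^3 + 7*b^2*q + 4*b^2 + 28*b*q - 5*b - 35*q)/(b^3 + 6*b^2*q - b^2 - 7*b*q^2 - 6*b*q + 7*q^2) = (-b - 5)/(-b + q)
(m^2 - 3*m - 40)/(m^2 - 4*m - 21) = (-m^2 + 3*m + 40)/(-m^2 + 4*m + 21)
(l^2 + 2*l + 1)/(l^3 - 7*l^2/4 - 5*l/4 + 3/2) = 4*(l + 1)/(4*l^2 - 11*l + 6)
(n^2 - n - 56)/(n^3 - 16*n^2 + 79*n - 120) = (n + 7)/(n^2 - 8*n + 15)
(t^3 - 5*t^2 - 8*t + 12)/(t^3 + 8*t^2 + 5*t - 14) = (t - 6)/(t + 7)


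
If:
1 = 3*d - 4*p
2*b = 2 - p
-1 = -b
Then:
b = 1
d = 1/3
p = 0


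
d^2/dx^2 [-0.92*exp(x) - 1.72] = -0.92*exp(x)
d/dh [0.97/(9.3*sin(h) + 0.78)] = -9.021*cos(h)/(9.3*sin(h) + 0.78)^2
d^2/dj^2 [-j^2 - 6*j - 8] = -2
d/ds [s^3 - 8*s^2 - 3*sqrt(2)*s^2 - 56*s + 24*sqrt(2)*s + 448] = 3*s^2 - 16*s - 6*sqrt(2)*s - 56 + 24*sqrt(2)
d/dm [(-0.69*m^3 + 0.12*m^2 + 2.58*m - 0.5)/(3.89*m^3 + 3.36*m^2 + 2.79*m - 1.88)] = (-2.7852*m^4 - 23.9226*m^3 + 1.3926*m^2 + 2.9088*m - 3.4554)/(15.1321*m^6 + 26.1408*m^5 + 32.9958*m^4 + 4.1224*m^3 - 4.8495*m^2 - 10.4904*m + 3.5344)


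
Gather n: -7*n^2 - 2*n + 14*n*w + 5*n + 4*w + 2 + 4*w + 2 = -7*n^2 + n*(14*w + 3) + 8*w + 4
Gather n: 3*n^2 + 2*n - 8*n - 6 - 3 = 3*n^2 - 6*n - 9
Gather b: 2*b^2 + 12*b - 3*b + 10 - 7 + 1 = 2*b^2 + 9*b + 4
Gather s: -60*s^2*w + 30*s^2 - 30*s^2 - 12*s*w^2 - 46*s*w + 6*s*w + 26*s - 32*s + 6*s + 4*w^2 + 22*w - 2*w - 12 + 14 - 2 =-60*s^2*w + s*(-12*w^2 - 40*w) + 4*w^2 + 20*w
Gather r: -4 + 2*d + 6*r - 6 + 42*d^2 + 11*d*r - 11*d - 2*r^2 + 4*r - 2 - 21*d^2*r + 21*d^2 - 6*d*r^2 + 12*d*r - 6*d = 63*d^2 - 15*d + r^2*(-6*d - 2) + r*(-21*d^2 + 23*d + 10) - 12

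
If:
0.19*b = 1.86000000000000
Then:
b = 9.79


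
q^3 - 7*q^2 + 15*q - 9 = (q - 3)^2*(q - 1)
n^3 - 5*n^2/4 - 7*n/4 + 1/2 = (n - 2)*(n - 1/4)*(n + 1)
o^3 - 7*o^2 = o^2*(o - 7)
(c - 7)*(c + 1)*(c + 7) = c^3 + c^2 - 49*c - 49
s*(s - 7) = s^2 - 7*s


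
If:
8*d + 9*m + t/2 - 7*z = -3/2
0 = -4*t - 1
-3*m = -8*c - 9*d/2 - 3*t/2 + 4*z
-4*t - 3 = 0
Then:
No Solution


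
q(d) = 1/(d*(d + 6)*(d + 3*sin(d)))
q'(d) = (-3*cos(d) - 1)/(d*(d + 6)*(d + 3*sin(d))^2) - 1/(d*(d + 6)^2*(d + 3*sin(d))) - 1/(d^2*(d + 6)*(d + 3*sin(d))) = (-d*(d + 6)*(3*cos(d) + 1) - d*(d + 3*sin(d)) + (-d - 6)*(d + 3*sin(d)))/(d^2*(d + 6)^2*(d + 3*sin(d))^2)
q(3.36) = 0.01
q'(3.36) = 0.00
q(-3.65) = 0.05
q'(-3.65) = -0.05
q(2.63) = 0.01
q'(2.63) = -0.00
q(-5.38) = 0.10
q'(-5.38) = -0.05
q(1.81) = 0.01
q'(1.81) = -0.01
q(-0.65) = 0.12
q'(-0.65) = 0.32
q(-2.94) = 0.03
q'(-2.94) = -0.02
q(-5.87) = 0.28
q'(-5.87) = -1.89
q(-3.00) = 0.03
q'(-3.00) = -0.02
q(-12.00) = 0.00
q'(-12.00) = 0.00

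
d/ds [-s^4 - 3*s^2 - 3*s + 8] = -4*s^3 - 6*s - 3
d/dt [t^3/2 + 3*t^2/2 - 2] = 3*t*(t + 2)/2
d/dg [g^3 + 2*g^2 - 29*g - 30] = 3*g^2 + 4*g - 29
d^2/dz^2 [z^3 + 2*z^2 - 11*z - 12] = 6*z + 4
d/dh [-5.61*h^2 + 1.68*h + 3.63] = 1.68 - 11.22*h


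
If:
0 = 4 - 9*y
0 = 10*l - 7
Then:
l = 7/10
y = 4/9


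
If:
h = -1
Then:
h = -1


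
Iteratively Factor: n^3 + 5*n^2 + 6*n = (n)*(n^2 + 5*n + 6) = n*(n + 3)*(n + 2)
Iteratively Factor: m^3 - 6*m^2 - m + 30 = (m - 5)*(m^2 - m - 6) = (m - 5)*(m - 3)*(m + 2)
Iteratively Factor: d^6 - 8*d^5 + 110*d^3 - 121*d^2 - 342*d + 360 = (d + 3)*(d^5 - 11*d^4 + 33*d^3 + 11*d^2 - 154*d + 120) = (d - 5)*(d + 3)*(d^4 - 6*d^3 + 3*d^2 + 26*d - 24) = (d - 5)*(d - 4)*(d + 3)*(d^3 - 2*d^2 - 5*d + 6) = (d - 5)*(d - 4)*(d - 1)*(d + 3)*(d^2 - d - 6) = (d - 5)*(d - 4)*(d - 3)*(d - 1)*(d + 3)*(d + 2)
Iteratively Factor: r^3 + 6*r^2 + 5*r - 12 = (r + 4)*(r^2 + 2*r - 3) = (r - 1)*(r + 4)*(r + 3)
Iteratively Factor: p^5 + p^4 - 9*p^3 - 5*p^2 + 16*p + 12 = (p + 1)*(p^4 - 9*p^2 + 4*p + 12) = (p - 2)*(p + 1)*(p^3 + 2*p^2 - 5*p - 6) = (p - 2)^2*(p + 1)*(p^2 + 4*p + 3) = (p - 2)^2*(p + 1)*(p + 3)*(p + 1)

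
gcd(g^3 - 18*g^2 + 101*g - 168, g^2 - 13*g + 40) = g - 8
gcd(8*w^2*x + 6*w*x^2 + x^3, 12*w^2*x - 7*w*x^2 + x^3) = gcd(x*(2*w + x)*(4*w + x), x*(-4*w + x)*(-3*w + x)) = x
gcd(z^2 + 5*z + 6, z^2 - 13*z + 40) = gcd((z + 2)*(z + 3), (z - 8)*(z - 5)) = 1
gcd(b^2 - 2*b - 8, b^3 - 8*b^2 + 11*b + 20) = b - 4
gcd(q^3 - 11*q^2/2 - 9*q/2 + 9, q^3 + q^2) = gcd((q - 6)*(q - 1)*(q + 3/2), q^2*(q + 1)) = 1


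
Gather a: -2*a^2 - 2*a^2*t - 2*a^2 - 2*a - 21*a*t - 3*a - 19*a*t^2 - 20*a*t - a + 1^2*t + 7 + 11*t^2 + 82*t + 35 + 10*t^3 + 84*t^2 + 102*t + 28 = a^2*(-2*t - 4) + a*(-19*t^2 - 41*t - 6) + 10*t^3 + 95*t^2 + 185*t + 70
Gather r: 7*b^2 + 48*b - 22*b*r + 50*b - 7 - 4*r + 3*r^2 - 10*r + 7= 7*b^2 + 98*b + 3*r^2 + r*(-22*b - 14)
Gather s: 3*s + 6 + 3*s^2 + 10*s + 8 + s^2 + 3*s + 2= 4*s^2 + 16*s + 16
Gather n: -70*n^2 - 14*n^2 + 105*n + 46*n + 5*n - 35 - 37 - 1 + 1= -84*n^2 + 156*n - 72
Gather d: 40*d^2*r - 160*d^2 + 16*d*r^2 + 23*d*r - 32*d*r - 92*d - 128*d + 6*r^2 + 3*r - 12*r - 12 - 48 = d^2*(40*r - 160) + d*(16*r^2 - 9*r - 220) + 6*r^2 - 9*r - 60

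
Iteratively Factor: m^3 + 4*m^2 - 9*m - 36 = (m + 4)*(m^2 - 9) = (m - 3)*(m + 4)*(m + 3)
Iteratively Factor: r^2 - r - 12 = (r - 4)*(r + 3)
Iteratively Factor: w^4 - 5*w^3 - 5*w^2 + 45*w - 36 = (w - 1)*(w^3 - 4*w^2 - 9*w + 36) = (w - 4)*(w - 1)*(w^2 - 9) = (w - 4)*(w - 1)*(w + 3)*(w - 3)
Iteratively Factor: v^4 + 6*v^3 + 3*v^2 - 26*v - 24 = (v + 3)*(v^3 + 3*v^2 - 6*v - 8) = (v - 2)*(v + 3)*(v^2 + 5*v + 4) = (v - 2)*(v + 1)*(v + 3)*(v + 4)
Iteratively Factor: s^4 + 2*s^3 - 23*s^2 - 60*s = (s)*(s^3 + 2*s^2 - 23*s - 60) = s*(s - 5)*(s^2 + 7*s + 12) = s*(s - 5)*(s + 4)*(s + 3)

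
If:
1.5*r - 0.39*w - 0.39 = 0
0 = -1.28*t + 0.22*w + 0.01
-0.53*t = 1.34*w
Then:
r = 0.26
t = 0.01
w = -0.00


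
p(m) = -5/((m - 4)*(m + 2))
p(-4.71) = -0.21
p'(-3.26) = -0.51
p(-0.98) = 0.98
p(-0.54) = 0.75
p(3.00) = 1.00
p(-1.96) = 20.97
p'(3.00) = 0.80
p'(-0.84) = -0.58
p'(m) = 5/((m - 4)*(m + 2)^2) + 5/((m - 4)^2*(m + 2))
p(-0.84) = 0.89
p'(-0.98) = -0.77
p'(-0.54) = -0.35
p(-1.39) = 1.52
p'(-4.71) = -0.10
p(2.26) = 0.67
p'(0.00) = -0.16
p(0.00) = 0.62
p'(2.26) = 0.23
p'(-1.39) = -2.21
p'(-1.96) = -520.81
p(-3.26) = -0.55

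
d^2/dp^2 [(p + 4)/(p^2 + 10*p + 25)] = 2*(p + 2)/(p^4 + 20*p^3 + 150*p^2 + 500*p + 625)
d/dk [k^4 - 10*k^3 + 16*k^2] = 2*k*(2*k^2 - 15*k + 16)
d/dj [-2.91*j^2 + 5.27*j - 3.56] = 5.27 - 5.82*j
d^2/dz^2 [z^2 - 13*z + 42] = 2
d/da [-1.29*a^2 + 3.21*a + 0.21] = 3.21 - 2.58*a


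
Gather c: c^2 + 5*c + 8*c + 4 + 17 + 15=c^2 + 13*c + 36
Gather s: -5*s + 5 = 5 - 5*s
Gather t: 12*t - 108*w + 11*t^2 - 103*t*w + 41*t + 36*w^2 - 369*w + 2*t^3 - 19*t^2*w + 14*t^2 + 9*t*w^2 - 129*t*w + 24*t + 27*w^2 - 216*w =2*t^3 + t^2*(25 - 19*w) + t*(9*w^2 - 232*w + 77) + 63*w^2 - 693*w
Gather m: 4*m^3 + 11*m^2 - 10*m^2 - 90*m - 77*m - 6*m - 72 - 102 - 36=4*m^3 + m^2 - 173*m - 210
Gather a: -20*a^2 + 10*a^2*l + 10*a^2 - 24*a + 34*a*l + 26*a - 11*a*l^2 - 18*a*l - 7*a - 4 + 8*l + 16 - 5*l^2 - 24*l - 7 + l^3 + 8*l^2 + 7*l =a^2*(10*l - 10) + a*(-11*l^2 + 16*l - 5) + l^3 + 3*l^2 - 9*l + 5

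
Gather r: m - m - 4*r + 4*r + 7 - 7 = 0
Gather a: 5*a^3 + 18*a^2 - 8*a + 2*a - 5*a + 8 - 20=5*a^3 + 18*a^2 - 11*a - 12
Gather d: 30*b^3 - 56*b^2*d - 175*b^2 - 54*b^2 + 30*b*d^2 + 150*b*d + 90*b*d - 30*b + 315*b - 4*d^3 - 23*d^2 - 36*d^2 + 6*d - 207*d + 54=30*b^3 - 229*b^2 + 285*b - 4*d^3 + d^2*(30*b - 59) + d*(-56*b^2 + 240*b - 201) + 54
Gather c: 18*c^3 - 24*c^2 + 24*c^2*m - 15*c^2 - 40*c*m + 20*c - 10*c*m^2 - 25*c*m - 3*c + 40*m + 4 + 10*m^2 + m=18*c^3 + c^2*(24*m - 39) + c*(-10*m^2 - 65*m + 17) + 10*m^2 + 41*m + 4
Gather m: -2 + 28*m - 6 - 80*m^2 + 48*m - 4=-80*m^2 + 76*m - 12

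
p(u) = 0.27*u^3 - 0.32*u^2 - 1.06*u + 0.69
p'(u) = 0.81*u^2 - 0.64*u - 1.06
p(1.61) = -0.72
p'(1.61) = 0.01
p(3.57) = 5.11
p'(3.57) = 6.98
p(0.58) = 0.02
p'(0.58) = -1.16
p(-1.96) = -0.49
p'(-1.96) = 3.31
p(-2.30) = -1.85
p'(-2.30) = 4.70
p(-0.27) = 0.95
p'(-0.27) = -0.83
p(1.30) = -0.64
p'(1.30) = -0.52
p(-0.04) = 0.73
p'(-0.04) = -1.03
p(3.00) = 1.92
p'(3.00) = 4.31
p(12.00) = 408.45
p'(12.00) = 107.90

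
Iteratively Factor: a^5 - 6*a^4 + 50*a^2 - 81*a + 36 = (a - 1)*(a^4 - 5*a^3 - 5*a^2 + 45*a - 36) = (a - 3)*(a - 1)*(a^3 - 2*a^2 - 11*a + 12) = (a - 3)*(a - 1)*(a + 3)*(a^2 - 5*a + 4) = (a - 4)*(a - 3)*(a - 1)*(a + 3)*(a - 1)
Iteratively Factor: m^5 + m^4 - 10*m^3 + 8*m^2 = (m)*(m^4 + m^3 - 10*m^2 + 8*m) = m^2*(m^3 + m^2 - 10*m + 8) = m^2*(m - 2)*(m^2 + 3*m - 4) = m^2*(m - 2)*(m + 4)*(m - 1)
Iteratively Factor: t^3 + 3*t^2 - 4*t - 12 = (t + 3)*(t^2 - 4) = (t + 2)*(t + 3)*(t - 2)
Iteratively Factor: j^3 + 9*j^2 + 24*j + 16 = (j + 4)*(j^2 + 5*j + 4) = (j + 1)*(j + 4)*(j + 4)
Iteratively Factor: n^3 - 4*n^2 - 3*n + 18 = (n - 3)*(n^2 - n - 6) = (n - 3)*(n + 2)*(n - 3)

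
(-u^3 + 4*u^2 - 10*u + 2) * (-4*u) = 4*u^4 - 16*u^3 + 40*u^2 - 8*u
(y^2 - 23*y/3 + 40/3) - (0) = y^2 - 23*y/3 + 40/3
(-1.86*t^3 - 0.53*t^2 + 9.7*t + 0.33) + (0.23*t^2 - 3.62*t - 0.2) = -1.86*t^3 - 0.3*t^2 + 6.08*t + 0.13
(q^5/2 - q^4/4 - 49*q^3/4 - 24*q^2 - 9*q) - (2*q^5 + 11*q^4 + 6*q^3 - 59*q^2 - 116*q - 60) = -3*q^5/2 - 45*q^4/4 - 73*q^3/4 + 35*q^2 + 107*q + 60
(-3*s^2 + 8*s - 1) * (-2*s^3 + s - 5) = 6*s^5 - 16*s^4 - s^3 + 23*s^2 - 41*s + 5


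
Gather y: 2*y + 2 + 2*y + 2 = 4*y + 4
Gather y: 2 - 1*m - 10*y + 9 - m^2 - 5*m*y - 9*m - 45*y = -m^2 - 10*m + y*(-5*m - 55) + 11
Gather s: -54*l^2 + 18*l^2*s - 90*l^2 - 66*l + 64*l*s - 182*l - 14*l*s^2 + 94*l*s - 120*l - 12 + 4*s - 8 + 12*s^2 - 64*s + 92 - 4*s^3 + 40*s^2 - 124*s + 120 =-144*l^2 - 368*l - 4*s^3 + s^2*(52 - 14*l) + s*(18*l^2 + 158*l - 184) + 192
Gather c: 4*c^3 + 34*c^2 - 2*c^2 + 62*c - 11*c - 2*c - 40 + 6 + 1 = 4*c^3 + 32*c^2 + 49*c - 33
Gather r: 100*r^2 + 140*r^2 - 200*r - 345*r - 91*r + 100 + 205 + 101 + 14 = 240*r^2 - 636*r + 420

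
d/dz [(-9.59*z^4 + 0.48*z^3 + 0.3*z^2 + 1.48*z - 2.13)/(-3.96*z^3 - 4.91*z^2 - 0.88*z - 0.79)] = (37.9764*z^6 + 94.1738*z^5 + 24.1488*z^4 + 41.1812*z^3 - 19.4392*z^2 - 21.3906*z - 3.0436)/(15.6816*z^6 + 38.8872*z^5 + 31.0777*z^4 + 14.8984*z^3 + 8.5322*z^2 + 1.3904*z + 0.6241)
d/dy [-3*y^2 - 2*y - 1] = -6*y - 2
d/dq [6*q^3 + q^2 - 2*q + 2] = 18*q^2 + 2*q - 2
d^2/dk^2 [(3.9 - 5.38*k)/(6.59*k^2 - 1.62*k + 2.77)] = (-(5.38*k - 3.9)*(13.18*k - 1.62)*(26.36*k - 3.24) + (212.7252*k - 68.8332)*(6.59*k^2 - 1.62*k + 2.77))/(6.59*k^2 - 1.62*k + 2.77)^3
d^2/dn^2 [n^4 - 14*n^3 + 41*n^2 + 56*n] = 12*n^2 - 84*n + 82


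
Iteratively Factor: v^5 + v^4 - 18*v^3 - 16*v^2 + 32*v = (v + 2)*(v^4 - v^3 - 16*v^2 + 16*v) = v*(v + 2)*(v^3 - v^2 - 16*v + 16) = v*(v + 2)*(v + 4)*(v^2 - 5*v + 4) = v*(v - 1)*(v + 2)*(v + 4)*(v - 4)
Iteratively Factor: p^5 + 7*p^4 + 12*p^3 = (p)*(p^4 + 7*p^3 + 12*p^2) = p*(p + 3)*(p^3 + 4*p^2) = p^2*(p + 3)*(p^2 + 4*p) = p^3*(p + 3)*(p + 4)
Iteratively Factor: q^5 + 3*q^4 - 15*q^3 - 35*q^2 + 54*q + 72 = (q - 3)*(q^4 + 6*q^3 + 3*q^2 - 26*q - 24) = (q - 3)*(q - 2)*(q^3 + 8*q^2 + 19*q + 12) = (q - 3)*(q - 2)*(q + 3)*(q^2 + 5*q + 4) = (q - 3)*(q - 2)*(q + 3)*(q + 4)*(q + 1)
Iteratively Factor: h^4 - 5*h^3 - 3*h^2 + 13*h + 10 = (h + 1)*(h^3 - 6*h^2 + 3*h + 10) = (h - 2)*(h + 1)*(h^2 - 4*h - 5) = (h - 2)*(h + 1)^2*(h - 5)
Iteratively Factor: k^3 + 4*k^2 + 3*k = (k + 1)*(k^2 + 3*k) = k*(k + 1)*(k + 3)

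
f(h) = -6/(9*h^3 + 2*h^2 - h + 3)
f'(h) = -6*(-27*h^2 - 4*h + 1)/(9*h^3 + 2*h^2 - h + 3)^2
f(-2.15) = 0.08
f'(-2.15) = 0.12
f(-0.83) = -97.22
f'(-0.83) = 22494.64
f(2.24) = -0.05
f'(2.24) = 0.07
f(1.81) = -0.10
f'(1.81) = 0.15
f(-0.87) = 11.06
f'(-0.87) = 325.03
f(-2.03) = 0.10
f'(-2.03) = 0.16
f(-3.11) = 0.02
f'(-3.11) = 0.02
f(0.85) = -0.66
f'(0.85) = 1.58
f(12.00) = 0.00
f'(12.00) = 0.00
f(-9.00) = 0.00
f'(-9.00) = 0.00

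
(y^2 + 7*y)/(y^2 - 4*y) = (y + 7)/(y - 4)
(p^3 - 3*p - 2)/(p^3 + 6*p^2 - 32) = (p^2 + 2*p + 1)/(p^2 + 8*p + 16)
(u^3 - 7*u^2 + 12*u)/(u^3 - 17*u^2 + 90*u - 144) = u*(u - 4)/(u^2 - 14*u + 48)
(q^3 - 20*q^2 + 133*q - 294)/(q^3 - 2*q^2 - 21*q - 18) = (q^2 - 14*q + 49)/(q^2 + 4*q + 3)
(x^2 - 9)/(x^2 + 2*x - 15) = (x + 3)/(x + 5)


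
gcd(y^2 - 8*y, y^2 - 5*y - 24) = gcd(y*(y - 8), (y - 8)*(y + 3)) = y - 8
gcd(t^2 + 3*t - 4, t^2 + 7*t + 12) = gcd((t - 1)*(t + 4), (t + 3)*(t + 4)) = t + 4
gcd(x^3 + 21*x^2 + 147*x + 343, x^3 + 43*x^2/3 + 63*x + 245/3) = x + 7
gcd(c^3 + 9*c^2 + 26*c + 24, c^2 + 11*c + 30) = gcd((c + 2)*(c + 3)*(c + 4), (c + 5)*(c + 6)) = 1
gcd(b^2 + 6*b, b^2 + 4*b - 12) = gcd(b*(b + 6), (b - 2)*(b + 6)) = b + 6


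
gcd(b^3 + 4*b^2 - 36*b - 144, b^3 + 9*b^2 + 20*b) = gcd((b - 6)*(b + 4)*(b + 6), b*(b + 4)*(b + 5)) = b + 4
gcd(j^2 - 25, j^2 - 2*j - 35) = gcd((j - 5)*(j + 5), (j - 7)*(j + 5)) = j + 5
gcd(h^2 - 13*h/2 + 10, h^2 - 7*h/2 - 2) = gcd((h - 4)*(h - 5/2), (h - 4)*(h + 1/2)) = h - 4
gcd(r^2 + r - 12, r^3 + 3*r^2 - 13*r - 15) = r - 3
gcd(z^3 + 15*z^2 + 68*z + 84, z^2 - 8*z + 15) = 1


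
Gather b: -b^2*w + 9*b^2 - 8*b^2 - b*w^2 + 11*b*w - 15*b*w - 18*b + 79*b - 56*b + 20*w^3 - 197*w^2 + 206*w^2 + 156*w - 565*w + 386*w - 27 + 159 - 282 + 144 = b^2*(1 - w) + b*(-w^2 - 4*w + 5) + 20*w^3 + 9*w^2 - 23*w - 6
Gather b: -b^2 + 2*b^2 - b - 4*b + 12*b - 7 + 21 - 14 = b^2 + 7*b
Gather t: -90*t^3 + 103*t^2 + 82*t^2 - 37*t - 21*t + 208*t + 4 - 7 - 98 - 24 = -90*t^3 + 185*t^2 + 150*t - 125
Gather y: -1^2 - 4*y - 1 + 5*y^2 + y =5*y^2 - 3*y - 2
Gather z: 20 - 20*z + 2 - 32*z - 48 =-52*z - 26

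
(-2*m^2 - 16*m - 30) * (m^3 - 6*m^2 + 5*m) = -2*m^5 - 4*m^4 + 56*m^3 + 100*m^2 - 150*m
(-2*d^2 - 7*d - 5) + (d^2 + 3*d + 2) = -d^2 - 4*d - 3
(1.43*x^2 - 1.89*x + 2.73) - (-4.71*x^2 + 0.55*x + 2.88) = 6.14*x^2 - 2.44*x - 0.15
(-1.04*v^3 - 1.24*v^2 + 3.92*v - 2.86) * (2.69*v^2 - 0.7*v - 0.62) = -2.7976*v^5 - 2.6076*v^4 + 12.0576*v^3 - 9.6686*v^2 - 0.4284*v + 1.7732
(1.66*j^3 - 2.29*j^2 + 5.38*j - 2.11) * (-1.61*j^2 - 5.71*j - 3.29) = -2.6726*j^5 - 5.7917*j^4 - 1.0473*j^3 - 19.7886*j^2 - 5.6521*j + 6.9419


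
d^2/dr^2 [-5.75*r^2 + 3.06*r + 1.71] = -11.5000000000000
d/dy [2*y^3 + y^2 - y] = 6*y^2 + 2*y - 1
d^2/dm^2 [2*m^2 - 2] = 4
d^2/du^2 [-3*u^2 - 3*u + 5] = -6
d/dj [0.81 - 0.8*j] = -0.800000000000000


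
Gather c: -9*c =-9*c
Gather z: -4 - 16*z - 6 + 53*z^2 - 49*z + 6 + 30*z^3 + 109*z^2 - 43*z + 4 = 30*z^3 + 162*z^2 - 108*z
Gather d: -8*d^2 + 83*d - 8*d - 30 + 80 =-8*d^2 + 75*d + 50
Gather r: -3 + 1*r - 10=r - 13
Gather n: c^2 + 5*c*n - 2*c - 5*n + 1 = c^2 - 2*c + n*(5*c - 5) + 1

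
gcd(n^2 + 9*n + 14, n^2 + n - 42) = n + 7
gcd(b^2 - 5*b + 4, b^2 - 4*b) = b - 4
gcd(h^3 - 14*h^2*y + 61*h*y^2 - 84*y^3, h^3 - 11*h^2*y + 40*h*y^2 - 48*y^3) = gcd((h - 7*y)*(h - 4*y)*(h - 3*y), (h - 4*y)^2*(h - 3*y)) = h^2 - 7*h*y + 12*y^2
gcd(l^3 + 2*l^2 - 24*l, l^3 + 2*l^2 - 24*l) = l^3 + 2*l^2 - 24*l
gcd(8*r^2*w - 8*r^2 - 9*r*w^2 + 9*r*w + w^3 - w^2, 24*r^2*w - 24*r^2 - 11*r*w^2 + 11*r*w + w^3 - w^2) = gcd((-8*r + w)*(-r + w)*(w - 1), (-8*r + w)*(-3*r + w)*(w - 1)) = 8*r*w - 8*r - w^2 + w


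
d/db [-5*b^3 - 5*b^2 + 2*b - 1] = -15*b^2 - 10*b + 2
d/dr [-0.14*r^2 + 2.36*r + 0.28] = 2.36 - 0.28*r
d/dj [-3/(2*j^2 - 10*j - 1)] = 6*(2*j - 5)/(-2*j^2 + 10*j + 1)^2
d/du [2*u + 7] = 2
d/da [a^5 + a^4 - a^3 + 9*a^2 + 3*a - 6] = 5*a^4 + 4*a^3 - 3*a^2 + 18*a + 3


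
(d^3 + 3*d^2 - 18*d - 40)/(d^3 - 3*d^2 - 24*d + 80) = (d + 2)/(d - 4)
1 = 1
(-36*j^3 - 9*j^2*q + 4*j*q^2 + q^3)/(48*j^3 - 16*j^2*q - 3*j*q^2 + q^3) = (3*j + q)/(-4*j + q)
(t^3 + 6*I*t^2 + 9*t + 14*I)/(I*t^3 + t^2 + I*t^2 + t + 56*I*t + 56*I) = (-I*t^2 - t - 2*I)/(t^2 + t*(1 - 8*I) - 8*I)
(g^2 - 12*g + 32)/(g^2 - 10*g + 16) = (g - 4)/(g - 2)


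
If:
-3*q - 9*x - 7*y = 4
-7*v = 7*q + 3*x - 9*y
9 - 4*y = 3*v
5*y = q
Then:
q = -295/28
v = 122/21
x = 593/126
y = -59/28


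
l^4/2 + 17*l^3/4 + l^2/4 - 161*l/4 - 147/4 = (l/2 + 1/2)*(l - 3)*(l + 7/2)*(l + 7)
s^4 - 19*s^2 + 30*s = s*(s - 3)*(s - 2)*(s + 5)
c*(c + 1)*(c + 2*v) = c^3 + 2*c^2*v + c^2 + 2*c*v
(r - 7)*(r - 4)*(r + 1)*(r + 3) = r^4 - 7*r^3 - 13*r^2 + 79*r + 84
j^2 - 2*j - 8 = (j - 4)*(j + 2)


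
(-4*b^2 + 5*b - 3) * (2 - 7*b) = 28*b^3 - 43*b^2 + 31*b - 6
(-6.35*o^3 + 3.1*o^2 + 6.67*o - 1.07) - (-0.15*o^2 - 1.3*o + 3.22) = -6.35*o^3 + 3.25*o^2 + 7.97*o - 4.29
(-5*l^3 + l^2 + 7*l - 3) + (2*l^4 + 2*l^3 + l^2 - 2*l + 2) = 2*l^4 - 3*l^3 + 2*l^2 + 5*l - 1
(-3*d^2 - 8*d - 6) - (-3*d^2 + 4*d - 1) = -12*d - 5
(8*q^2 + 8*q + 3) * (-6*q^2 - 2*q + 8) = -48*q^4 - 64*q^3 + 30*q^2 + 58*q + 24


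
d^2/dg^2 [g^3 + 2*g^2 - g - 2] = 6*g + 4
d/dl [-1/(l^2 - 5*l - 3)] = (2*l - 5)/(-l^2 + 5*l + 3)^2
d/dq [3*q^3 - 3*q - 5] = 9*q^2 - 3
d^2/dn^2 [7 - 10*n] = 0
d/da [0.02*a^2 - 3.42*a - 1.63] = 0.04*a - 3.42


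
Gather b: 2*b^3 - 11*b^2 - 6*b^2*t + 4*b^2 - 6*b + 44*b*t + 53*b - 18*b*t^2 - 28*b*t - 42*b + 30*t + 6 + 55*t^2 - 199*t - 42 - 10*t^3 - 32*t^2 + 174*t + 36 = 2*b^3 + b^2*(-6*t - 7) + b*(-18*t^2 + 16*t + 5) - 10*t^3 + 23*t^2 + 5*t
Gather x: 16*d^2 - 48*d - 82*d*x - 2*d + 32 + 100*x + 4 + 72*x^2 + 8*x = 16*d^2 - 50*d + 72*x^2 + x*(108 - 82*d) + 36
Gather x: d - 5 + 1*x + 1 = d + x - 4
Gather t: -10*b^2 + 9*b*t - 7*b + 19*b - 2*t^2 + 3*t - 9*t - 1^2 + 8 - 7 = -10*b^2 + 12*b - 2*t^2 + t*(9*b - 6)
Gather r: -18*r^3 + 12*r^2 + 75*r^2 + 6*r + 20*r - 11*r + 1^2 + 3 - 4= -18*r^3 + 87*r^2 + 15*r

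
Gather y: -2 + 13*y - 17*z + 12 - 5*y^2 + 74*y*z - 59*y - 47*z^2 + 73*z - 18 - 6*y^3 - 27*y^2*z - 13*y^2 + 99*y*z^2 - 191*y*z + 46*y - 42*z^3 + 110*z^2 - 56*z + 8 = -6*y^3 + y^2*(-27*z - 18) + y*(99*z^2 - 117*z) - 42*z^3 + 63*z^2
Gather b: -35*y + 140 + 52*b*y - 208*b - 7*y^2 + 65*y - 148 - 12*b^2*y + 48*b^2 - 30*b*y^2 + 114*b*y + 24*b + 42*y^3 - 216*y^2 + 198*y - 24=b^2*(48 - 12*y) + b*(-30*y^2 + 166*y - 184) + 42*y^3 - 223*y^2 + 228*y - 32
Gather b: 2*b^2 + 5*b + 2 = 2*b^2 + 5*b + 2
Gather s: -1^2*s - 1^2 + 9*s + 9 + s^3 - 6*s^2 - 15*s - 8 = s^3 - 6*s^2 - 7*s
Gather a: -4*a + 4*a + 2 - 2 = 0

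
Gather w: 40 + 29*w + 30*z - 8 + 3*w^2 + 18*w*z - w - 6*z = 3*w^2 + w*(18*z + 28) + 24*z + 32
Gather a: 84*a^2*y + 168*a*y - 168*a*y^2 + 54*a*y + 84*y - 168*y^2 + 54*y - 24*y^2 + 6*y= 84*a^2*y + a*(-168*y^2 + 222*y) - 192*y^2 + 144*y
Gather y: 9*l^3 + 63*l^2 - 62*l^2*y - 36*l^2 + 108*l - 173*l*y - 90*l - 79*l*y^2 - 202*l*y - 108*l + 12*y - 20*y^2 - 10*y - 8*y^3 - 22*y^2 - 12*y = 9*l^3 + 27*l^2 - 90*l - 8*y^3 + y^2*(-79*l - 42) + y*(-62*l^2 - 375*l - 10)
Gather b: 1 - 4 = -3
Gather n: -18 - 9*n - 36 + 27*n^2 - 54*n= 27*n^2 - 63*n - 54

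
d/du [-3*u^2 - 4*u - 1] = -6*u - 4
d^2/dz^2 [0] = 0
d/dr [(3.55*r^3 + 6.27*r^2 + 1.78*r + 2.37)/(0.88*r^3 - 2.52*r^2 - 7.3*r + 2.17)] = (-1.77635683940025e-15*r^5 - 14.4636*r^4 - 54.9628*r^3 - 24.4317*r^2 + 39.1566*r + 21.1636)/(0.7744*r^6 - 4.4352*r^5 - 6.4976*r^4 + 40.6112*r^3 + 42.3532*r^2 - 31.682*r + 4.7089)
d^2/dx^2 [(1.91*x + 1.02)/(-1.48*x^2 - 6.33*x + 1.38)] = (-(1.91*x + 1.02)*(2.96*x + 6.33)*(5.92*x + 12.66) + (16.9608*x + 27.1998)*(1.48*x^2 + 6.33*x - 1.38))/(1.48*x^2 + 6.33*x - 1.38)^3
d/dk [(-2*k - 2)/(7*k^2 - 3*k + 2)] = 2*(7*k^2 + 14*k - 5)/(49*k^4 - 42*k^3 + 37*k^2 - 12*k + 4)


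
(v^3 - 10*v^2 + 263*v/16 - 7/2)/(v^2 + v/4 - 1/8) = (4*v^2 - 39*v + 56)/(2*(2*v + 1))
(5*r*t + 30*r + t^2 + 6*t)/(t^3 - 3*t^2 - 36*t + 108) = (5*r + t)/(t^2 - 9*t + 18)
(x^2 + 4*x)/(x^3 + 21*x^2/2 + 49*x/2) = 2*(x + 4)/(2*x^2 + 21*x + 49)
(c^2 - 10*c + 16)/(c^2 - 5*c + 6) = (c - 8)/(c - 3)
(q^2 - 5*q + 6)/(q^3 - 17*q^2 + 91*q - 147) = (q - 2)/(q^2 - 14*q + 49)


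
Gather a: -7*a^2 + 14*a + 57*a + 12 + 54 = -7*a^2 + 71*a + 66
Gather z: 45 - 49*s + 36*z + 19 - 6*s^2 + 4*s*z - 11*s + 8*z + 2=-6*s^2 - 60*s + z*(4*s + 44) + 66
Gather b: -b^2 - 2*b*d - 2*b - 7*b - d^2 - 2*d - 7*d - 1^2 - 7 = -b^2 + b*(-2*d - 9) - d^2 - 9*d - 8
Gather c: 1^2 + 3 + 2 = 6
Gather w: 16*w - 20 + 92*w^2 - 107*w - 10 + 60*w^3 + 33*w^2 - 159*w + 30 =60*w^3 + 125*w^2 - 250*w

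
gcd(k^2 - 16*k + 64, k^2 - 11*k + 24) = k - 8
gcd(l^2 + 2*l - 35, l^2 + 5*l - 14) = l + 7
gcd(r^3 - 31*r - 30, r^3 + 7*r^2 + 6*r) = r + 1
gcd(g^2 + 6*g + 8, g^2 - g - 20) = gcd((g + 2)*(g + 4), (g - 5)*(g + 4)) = g + 4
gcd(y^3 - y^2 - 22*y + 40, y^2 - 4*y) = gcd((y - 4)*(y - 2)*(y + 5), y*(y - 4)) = y - 4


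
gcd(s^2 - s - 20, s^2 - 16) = s + 4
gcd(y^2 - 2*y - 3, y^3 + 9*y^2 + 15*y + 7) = y + 1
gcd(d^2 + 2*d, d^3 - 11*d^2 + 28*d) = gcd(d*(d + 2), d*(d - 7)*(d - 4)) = d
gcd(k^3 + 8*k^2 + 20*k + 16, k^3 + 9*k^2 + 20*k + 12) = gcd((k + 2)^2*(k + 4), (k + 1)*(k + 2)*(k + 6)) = k + 2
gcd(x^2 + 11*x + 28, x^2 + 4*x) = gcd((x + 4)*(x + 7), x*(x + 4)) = x + 4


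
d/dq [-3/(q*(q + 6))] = 6*(q + 3)/(q^2*(q + 6)^2)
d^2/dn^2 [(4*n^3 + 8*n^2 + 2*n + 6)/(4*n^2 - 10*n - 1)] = 24*(64*n^3 + 42*n^2 - 57*n + 51)/(64*n^6 - 480*n^5 + 1152*n^4 - 760*n^3 - 288*n^2 - 30*n - 1)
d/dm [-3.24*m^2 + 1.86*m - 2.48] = 1.86 - 6.48*m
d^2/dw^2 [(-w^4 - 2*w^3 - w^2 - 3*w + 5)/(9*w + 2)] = 2*(-243*w^4 - 306*w^3 - 132*w^2 - 24*w + 455)/(729*w^3 + 486*w^2 + 108*w + 8)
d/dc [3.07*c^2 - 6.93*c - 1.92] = 6.14*c - 6.93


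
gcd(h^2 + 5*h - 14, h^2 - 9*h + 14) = h - 2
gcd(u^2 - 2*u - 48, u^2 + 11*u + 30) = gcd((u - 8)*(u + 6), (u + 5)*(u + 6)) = u + 6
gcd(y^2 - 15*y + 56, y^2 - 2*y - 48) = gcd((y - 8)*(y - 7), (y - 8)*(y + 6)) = y - 8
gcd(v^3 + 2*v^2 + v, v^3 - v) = v^2 + v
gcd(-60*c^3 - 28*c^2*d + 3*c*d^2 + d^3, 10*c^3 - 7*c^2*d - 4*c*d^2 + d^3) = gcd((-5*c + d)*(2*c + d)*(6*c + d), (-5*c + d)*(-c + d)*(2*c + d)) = 10*c^2 + 3*c*d - d^2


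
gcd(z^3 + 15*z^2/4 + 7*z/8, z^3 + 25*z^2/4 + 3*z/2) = z^2 + z/4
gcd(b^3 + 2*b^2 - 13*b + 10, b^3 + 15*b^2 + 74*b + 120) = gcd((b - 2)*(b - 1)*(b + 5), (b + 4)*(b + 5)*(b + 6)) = b + 5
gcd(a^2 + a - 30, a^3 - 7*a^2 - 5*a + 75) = a - 5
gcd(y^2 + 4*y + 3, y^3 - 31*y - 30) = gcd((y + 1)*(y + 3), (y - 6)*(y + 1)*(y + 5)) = y + 1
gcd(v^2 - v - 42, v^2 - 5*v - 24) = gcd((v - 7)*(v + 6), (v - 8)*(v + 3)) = 1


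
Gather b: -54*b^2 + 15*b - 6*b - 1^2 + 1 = -54*b^2 + 9*b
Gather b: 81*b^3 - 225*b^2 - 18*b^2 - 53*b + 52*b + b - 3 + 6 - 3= 81*b^3 - 243*b^2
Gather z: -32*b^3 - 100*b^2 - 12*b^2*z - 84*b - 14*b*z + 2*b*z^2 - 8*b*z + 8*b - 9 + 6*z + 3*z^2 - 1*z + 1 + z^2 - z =-32*b^3 - 100*b^2 - 76*b + z^2*(2*b + 4) + z*(-12*b^2 - 22*b + 4) - 8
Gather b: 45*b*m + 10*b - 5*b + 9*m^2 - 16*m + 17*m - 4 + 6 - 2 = b*(45*m + 5) + 9*m^2 + m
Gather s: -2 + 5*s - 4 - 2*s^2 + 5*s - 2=-2*s^2 + 10*s - 8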